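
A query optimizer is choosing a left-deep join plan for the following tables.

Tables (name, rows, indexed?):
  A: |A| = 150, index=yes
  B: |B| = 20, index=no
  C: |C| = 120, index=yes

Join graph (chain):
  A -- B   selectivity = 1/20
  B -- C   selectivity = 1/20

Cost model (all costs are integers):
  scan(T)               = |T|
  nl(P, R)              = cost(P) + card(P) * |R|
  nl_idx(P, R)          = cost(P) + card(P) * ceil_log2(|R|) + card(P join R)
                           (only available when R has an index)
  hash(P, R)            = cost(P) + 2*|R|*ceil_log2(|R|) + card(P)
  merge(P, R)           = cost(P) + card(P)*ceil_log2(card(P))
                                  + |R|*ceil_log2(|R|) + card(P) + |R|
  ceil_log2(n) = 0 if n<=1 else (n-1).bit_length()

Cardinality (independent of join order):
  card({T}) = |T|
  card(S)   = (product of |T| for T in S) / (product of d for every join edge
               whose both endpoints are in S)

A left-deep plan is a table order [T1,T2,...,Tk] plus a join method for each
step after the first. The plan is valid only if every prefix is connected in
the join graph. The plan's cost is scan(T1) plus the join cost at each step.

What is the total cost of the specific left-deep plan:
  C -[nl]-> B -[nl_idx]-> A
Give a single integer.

4380

step 1: scan C: cost=120, card=120
step 2: join B via nl
    card(P join B) = 120*20/(20) = 120
    cost = 120 + 120*20 = 2520
step 3: join A via nl_idx
    card(P join A) = 120*150/(20) = 900
    cost = 2520 + 120*8 + 900 = 4380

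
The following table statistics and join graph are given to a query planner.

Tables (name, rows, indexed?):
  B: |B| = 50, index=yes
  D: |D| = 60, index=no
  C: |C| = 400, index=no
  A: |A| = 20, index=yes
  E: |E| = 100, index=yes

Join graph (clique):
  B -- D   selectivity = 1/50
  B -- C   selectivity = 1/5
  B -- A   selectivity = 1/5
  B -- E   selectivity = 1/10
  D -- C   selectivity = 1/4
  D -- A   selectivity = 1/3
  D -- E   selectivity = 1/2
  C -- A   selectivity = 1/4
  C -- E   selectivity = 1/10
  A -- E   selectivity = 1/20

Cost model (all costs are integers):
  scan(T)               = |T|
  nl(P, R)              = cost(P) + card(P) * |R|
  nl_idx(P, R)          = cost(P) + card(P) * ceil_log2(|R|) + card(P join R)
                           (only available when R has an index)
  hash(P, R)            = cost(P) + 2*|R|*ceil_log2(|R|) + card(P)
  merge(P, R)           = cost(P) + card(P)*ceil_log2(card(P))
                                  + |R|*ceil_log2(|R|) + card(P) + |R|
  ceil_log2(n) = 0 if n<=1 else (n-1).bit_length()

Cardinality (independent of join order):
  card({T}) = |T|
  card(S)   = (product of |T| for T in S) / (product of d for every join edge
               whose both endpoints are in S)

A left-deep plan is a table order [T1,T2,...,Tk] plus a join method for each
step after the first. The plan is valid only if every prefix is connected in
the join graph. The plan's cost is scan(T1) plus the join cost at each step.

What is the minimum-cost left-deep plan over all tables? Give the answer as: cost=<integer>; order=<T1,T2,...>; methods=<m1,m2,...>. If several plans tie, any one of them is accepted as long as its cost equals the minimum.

cost=5440; order=D,B,A,E,C; methods=nl_idx,hash,nl_idx,merge

Selinger DP (subsets sized 1..n):
  {B}: scan cost=50, card=50
  {D}: scan cost=60, card=60
  {C}: scan cost=400, card=400
  {A}: scan cost=20, card=20
  {E}: scan cost=100, card=100
  {BD}: card=60; try (B,nl_idx)→480, (B,hash)→720, (D,hash)→820, (D,merge)→820, (B,merge)→830, (D,nl)→3050 …(+1); best=480 via (B,nl_idx)
  {BC}: card=4000; try (B,hash)→1400, (C,merge)→4400, (B,merge)→4750, (B,nl_idx)→6800, (C,hash)→7300, (C,nl)→20050 …(+1); best=1400 via (B,hash)
  {AB}: card=200; try (A,hash)→300, (B,nl_idx)→340, (B,merge)→490, (A,nl_idx)→500, (A,merge)→520, (B,hash)→640 …(+2); best=300 via (A,hash)
  {BE}: card=500; try (B,hash)→800, (E,nl_idx)→900, (E,merge)→1200, (B,nl_idx)→1200, (B,merge)→1250, (E,hash)→1500 …(+2); best=800 via (B,hash)
  {CD}: card=6000; try (D,hash)→1520, (C,merge)→4480, (D,merge)→4820, (C,hash)→7320, (C,nl)→24060, (D,nl)→24400; best=1520 via (D,hash)
  {AD}: card=400; try (A,hash)→320, (D,merge)→560, (A,merge)→600, (D,hash)→760, (A,nl_idx)→760, (D,nl)→1220 …(+1); best=320 via (A,hash)
  {DE}: card=3000; try (D,hash)→920, (E,merge)→1280, (D,merge)→1320, (E,hash)→1520, (E,nl_idx)→3480, (E,nl)→6060 …(+1); best=920 via (D,hash)
  {AC}: card=2000; try (A,hash)→1000, (C,merge)→4140, (A,nl_idx)→4400, (A,merge)→4520, (C,hash)→7240, (C,nl)→8020 …(+1); best=1000 via (A,hash)
  {CE}: card=4000; try (E,hash)→2200, (C,merge)→4900, (E,merge)→5200, (E,nl_idx)→7200, (C,hash)→7400, (C,nl)→40100 …(+1); best=2200 via (E,hash)
  {AE}: card=100; try (E,nl_idx)→260, (A,hash)→400, (A,nl_idx)→700, (E,merge)→940, (A,merge)→1020, (E,hash)→1440 …(+2); best=260 via (E,nl_idx)
  {BCD}: card=1200; try (C,merge)→4900, (D,hash)→6120, (C,hash)→7740, (B,hash)→8120, (C,nl)→24480, (B,nl_idx)→38720 …(+4); best=4900 via (C,merge)
  {ABD}: card=80; try (A,hash)→740, (A,nl_idx)→860, (A,merge)→1020, (D,hash)→1220, (B,hash)→1320, (A,nl)→1680 …(+5); best=740 via (A,hash)
  {BDE}: card=300; try (E,nl_idx)→1200, (E,merge)→1700, (E,hash)→1940, (D,hash)→2020, (B,hash)→4520, (D,merge)→6220 …(+5); best=1200 via (E,nl_idx)
  {ABC}: card=4000; try (B,hash)→3600, (A,hash)→5600, (C,merge)→6100, (C,hash)→7700, (B,nl_idx)→17000, (B,merge)→25350 …(+5); best=3600 via (B,hash)
  {BCE}: card=4000; try (E,hash)→6800, (B,hash)→6800, (C,hash)→8500, (C,merge)→9800, (B,nl_idx)→30200, (E,nl_idx)→33400 …(+5); best=6800 via (E,hash)
  {ABE}: card=100; try (B,hash)→960, (B,nl_idx)→960, (B,merge)→1410, (A,hash)→1500, (E,nl_idx)→1800, (E,hash)→1900 …(+6); best=960 via (B,hash)
  {ACD}: card=10000; try (D,hash)→3720, (A,hash)→7720, (C,hash)→7920, (C,merge)→8320, (D,merge)→25420, (A,nl_idx)→41520 …(+4); best=3720 via (D,hash)
  {CDE}: card=30000; try (D,hash)→6920, (E,hash)→8920, (C,hash)→11120, (C,merge)→43920, (D,merge)→54620, (E,nl_idx)→73520 …(+4); best=6920 via (D,hash)
  {ADE}: card=1000; try (D,hash)→1080, (D,merge)→1480, (E,hash)→2120, (E,nl_idx)→4120, (A,hash)→4120, (E,merge)→5120 …(+5); best=1080 via (D,hash)
  {ACE}: card=1000; try (E,hash)→4400, (C,merge)→5060, (A,hash)→6400, (C,hash)→7560, (E,nl_idx)→16000, (A,nl_idx)→23200 …(+5); best=4400 via (E,hash)
  {ABCD}: card=400; try (C,merge)→5380, (A,hash)→6300, (C,hash)→8020, (D,hash)→8320, (A,nl_idx)→11300, (B,hash)→14320 …(+8); best=5380 via (C,merge)
  {BCDE}: card=600; try (E,hash)→7500, (C,merge)→8200, (C,hash)→8700, (D,hash)→11520, (E,nl_idx)→13900, (E,merge)→20100 …(+8); best=7500 via (E,hash)
  {ABDE}: card=20; try (E,nl_idx)→1320, (A,hash)→1700, (D,hash)→1780, (E,merge)→2180, (D,merge)→2180, (E,hash)→2220 …(+9); best=1320 via (E,nl_idx)
  {ABCE}: card=200; try (C,merge)→5760, (B,hash)→6000, (C,hash)→8260, (E,hash)→9000, (B,nl_idx)→10600, (A,hash)→11000 …(+9); best=5760 via (C,merge)
  {ACDE}: card=2500; try (D,hash)→6120, (C,hash)→9280, (E,hash)→15120, (D,merge)→15820, (C,merge)→16080, (A,hash)→37120 …(+8); best=6120 via (D,hash)
  {ABCDE}: card=10; try (C,merge)→5440, (D,hash)→6680, (E,hash)→7180, (D,merge)→7980, (E,nl_idx)→8190, (A,hash)→8300 …(+12); best=5440 via (C,merge)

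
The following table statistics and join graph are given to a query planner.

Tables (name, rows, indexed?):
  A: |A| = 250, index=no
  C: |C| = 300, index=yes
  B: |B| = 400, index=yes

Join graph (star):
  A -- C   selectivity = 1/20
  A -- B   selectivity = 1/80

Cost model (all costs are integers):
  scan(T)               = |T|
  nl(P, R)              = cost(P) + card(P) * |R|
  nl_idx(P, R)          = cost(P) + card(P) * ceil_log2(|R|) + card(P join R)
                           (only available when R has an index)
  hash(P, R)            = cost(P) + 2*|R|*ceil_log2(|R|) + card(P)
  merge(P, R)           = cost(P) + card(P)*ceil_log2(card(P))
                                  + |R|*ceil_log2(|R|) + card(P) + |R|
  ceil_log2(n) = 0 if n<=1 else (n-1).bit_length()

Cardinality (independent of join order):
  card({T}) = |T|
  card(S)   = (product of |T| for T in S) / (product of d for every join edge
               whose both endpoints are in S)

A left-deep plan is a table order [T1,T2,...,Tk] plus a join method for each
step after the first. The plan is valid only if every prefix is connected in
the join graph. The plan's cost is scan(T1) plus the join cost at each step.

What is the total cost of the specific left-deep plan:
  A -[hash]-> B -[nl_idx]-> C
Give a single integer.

37700

step 1: scan A: cost=250, card=250
step 2: join B via hash
    card(P join B) = 250*400/(80) = 1250
    cost = 250 + 2*400*9 + 250 = 7700
step 3: join C via nl_idx
    card(P join C) = 1250*300/(20) = 18750
    cost = 7700 + 1250*9 + 18750 = 37700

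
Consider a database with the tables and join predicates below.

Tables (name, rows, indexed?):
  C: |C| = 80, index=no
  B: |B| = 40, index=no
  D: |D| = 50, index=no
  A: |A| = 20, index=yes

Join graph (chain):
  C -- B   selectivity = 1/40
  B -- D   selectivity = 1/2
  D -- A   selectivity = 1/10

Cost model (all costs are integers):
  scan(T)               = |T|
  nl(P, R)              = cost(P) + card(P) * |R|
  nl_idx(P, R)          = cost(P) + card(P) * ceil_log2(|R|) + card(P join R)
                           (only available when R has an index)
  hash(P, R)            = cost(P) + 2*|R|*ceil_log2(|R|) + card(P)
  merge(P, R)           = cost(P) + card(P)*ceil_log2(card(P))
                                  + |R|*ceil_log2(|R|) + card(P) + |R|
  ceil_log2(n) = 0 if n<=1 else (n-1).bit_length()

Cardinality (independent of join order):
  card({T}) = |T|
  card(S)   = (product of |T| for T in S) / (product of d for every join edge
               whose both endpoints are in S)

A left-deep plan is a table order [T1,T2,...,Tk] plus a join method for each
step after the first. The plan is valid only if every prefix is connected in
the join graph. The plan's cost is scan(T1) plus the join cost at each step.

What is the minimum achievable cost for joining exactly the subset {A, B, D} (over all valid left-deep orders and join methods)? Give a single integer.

Selinger DP over subsets of {A,B,D}:
  {B}: scan cost=40, card=40
  {D}: scan cost=50, card=50
  {A}: scan cost=20, card=20
  {BD}: card=1000; try (B,hash)→580, (D,merge)→670, (D,hash)→680, (B,merge)→680, (D,nl)→2040, (B,nl)→2050; best=580 via (B,hash)
  {AD}: card=100; try (A,hash)→300, (A,nl_idx)→400, (D,merge)→490, (A,merge)→520, (D,hash)→640, (D,nl)→1020 …(+1); best=300 via (A,hash)
  {ABD}: card=2000; try (B,hash)→880, (B,merge)→1380, (A,hash)→1780, (B,nl)→4300, (A,nl_idx)→7580, (A,merge)→11700 …(+1); best=880 via (B,hash)

880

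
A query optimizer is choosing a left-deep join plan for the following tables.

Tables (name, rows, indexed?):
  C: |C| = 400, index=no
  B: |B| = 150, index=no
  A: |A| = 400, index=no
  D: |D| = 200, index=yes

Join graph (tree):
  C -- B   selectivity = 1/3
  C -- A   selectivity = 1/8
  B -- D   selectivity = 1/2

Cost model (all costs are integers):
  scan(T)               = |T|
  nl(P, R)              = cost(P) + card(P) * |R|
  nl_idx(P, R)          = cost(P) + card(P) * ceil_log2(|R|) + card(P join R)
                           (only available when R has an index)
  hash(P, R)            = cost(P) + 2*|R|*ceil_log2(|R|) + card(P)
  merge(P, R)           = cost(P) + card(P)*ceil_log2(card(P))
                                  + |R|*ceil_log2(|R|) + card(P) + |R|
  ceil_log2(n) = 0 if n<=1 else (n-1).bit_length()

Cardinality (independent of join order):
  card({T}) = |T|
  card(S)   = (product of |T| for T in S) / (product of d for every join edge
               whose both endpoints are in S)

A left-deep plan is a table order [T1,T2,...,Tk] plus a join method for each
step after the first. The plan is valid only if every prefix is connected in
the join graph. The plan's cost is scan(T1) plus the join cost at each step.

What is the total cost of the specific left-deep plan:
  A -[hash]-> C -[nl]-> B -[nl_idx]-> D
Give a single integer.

step 1: scan A: cost=400, card=400
step 2: join C via hash
    card(P join C) = 400*400/(8) = 20000
    cost = 400 + 2*400*9 + 400 = 8000
step 3: join B via nl
    card(P join B) = 20000*150/(3) = 1000000
    cost = 8000 + 20000*150 = 3008000
step 4: join D via nl_idx
    card(P join D) = 1000000*200/(2) = 100000000
    cost = 3008000 + 1000000*8 + 100000000 = 111008000

111008000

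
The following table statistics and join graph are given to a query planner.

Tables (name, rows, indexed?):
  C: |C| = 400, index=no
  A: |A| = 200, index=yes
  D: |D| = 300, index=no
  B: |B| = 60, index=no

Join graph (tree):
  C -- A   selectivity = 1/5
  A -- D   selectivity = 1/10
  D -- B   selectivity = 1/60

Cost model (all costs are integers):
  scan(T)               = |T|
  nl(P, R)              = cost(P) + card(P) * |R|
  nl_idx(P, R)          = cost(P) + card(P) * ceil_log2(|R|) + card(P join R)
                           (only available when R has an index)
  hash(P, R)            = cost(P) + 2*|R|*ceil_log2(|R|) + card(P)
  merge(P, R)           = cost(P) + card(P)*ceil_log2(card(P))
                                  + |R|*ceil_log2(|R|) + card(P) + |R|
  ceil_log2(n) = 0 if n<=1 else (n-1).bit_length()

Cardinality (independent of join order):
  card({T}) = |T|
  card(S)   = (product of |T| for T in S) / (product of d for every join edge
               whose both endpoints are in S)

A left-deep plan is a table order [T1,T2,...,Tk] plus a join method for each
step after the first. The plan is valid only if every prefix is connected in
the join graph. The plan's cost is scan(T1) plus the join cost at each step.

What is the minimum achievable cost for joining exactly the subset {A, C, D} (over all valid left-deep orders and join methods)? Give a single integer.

Selinger DP over subsets of {A,C,D}:
  {C}: scan cost=400, card=400
  {A}: scan cost=200, card=200
  {D}: scan cost=300, card=300
  {AC}: card=16000; try (A,hash)→4000, (C,merge)→6000, (A,merge)→6200, (C,hash)→7600, (A,nl_idx)→19600, (C,nl)→80200 …(+1); best=4000 via (A,hash)
  {AD}: card=6000; try (A,hash)→3800, (D,merge)→5000, (A,merge)→5100, (D,hash)→5800, (A,nl_idx)→8700, (D,nl)→60200 …(+1); best=3800 via (A,hash)
  {ACD}: card=480000; try (C,hash)→17000, (D,hash)→25400, (C,merge)→91800, (D,merge)→247000, (C,nl)→2403800, (D,nl)→4804000; best=17000 via (C,hash)

17000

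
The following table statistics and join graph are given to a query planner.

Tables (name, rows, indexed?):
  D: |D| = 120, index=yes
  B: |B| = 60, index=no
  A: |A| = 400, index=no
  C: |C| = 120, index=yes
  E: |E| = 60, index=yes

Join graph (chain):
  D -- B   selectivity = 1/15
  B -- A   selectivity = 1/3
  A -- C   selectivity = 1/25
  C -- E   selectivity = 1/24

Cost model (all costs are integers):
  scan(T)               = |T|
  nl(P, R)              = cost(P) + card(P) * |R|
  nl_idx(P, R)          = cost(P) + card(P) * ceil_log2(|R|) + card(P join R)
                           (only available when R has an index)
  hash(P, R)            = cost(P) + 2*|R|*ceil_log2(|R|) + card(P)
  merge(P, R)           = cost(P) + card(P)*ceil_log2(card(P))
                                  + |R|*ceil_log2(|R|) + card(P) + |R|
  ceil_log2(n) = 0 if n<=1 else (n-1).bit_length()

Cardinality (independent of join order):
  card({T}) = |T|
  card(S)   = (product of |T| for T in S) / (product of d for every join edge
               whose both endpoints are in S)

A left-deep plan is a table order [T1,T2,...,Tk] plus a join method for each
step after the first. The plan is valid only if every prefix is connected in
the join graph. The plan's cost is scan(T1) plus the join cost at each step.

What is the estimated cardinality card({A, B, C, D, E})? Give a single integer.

Tables in S: A(400), B(60), C(120), D(120), E(60)
Edges inside S: D-B(d=15), B-A(d=3), A-C(d=25), C-E(d=24)
numerator = 400 * 60 * 120 * 120 * 60 = 20736000000
denominator = 15 * 3 * 25 * 24 = 27000
card(S) = 20736000000 / 27000 = 768000

768000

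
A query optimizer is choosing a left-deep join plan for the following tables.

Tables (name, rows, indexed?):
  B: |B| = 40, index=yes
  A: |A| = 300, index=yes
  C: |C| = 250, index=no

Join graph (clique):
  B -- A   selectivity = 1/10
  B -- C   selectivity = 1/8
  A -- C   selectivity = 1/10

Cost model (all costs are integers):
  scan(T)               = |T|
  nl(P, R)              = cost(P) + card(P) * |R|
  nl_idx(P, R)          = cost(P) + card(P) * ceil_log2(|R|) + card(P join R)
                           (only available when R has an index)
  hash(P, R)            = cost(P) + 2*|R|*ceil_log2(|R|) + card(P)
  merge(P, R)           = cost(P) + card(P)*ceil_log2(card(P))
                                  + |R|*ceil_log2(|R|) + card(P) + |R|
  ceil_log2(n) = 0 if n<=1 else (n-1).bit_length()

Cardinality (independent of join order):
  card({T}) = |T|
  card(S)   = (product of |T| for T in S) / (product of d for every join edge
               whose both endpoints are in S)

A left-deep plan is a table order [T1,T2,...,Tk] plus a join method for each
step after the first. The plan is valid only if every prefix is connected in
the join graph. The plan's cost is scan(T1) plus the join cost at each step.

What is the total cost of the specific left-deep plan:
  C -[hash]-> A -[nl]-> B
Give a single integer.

305900

step 1: scan C: cost=250, card=250
step 2: join A via hash
    card(P join A) = 250*300/(10) = 7500
    cost = 250 + 2*300*9 + 250 = 5900
step 3: join B via nl
    card(P join B) = 7500*40/(10*8) = 3750
    cost = 5900 + 7500*40 = 305900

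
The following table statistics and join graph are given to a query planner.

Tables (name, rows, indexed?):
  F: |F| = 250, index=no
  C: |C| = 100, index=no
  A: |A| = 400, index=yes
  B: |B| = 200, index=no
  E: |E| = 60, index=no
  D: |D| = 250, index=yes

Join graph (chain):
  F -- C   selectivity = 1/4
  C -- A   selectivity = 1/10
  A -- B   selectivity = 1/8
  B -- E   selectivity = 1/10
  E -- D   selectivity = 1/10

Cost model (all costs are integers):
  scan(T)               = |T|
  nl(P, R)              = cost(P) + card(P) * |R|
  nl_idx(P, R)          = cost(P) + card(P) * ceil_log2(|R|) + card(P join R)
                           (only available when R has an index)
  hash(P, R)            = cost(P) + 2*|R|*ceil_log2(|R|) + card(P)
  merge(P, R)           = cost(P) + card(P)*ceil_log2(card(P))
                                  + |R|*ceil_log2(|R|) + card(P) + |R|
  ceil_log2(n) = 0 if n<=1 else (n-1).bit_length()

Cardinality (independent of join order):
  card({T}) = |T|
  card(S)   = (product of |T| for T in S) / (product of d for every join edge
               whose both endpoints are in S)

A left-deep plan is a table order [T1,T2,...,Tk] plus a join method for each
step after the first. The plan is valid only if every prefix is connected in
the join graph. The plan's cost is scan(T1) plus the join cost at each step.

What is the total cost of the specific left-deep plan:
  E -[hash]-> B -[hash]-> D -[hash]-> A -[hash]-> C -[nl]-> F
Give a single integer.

3751547120

step 1: scan E: cost=60, card=60
step 2: join B via hash
    card(P join B) = 60*200/(10) = 1200
    cost = 60 + 2*200*8 + 60 = 3320
step 3: join D via hash
    card(P join D) = 1200*250/(10) = 30000
    cost = 3320 + 2*250*8 + 1200 = 8520
step 4: join A via hash
    card(P join A) = 30000*400/(8) = 1500000
    cost = 8520 + 2*400*9 + 30000 = 45720
step 5: join C via hash
    card(P join C) = 1500000*100/(10) = 15000000
    cost = 45720 + 2*100*7 + 1500000 = 1547120
step 6: join F via nl
    card(P join F) = 15000000*250/(4) = 937500000
    cost = 1547120 + 15000000*250 = 3751547120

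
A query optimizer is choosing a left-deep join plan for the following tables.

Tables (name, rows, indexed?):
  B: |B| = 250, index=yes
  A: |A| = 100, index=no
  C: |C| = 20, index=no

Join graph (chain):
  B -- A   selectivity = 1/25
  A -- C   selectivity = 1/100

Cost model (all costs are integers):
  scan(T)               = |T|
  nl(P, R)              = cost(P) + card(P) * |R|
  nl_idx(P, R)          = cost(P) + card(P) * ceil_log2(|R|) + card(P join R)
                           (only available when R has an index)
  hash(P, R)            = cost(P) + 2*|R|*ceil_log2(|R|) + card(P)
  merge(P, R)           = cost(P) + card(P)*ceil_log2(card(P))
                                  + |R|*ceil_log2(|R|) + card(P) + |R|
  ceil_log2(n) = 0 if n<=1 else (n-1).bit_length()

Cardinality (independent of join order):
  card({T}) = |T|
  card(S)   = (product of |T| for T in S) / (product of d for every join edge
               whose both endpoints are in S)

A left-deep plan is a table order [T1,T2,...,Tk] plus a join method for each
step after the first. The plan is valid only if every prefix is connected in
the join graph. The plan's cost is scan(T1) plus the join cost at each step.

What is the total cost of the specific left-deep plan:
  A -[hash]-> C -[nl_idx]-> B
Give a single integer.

760

step 1: scan A: cost=100, card=100
step 2: join C via hash
    card(P join C) = 100*20/(100) = 20
    cost = 100 + 2*20*5 + 100 = 400
step 3: join B via nl_idx
    card(P join B) = 20*250/(25) = 200
    cost = 400 + 20*8 + 200 = 760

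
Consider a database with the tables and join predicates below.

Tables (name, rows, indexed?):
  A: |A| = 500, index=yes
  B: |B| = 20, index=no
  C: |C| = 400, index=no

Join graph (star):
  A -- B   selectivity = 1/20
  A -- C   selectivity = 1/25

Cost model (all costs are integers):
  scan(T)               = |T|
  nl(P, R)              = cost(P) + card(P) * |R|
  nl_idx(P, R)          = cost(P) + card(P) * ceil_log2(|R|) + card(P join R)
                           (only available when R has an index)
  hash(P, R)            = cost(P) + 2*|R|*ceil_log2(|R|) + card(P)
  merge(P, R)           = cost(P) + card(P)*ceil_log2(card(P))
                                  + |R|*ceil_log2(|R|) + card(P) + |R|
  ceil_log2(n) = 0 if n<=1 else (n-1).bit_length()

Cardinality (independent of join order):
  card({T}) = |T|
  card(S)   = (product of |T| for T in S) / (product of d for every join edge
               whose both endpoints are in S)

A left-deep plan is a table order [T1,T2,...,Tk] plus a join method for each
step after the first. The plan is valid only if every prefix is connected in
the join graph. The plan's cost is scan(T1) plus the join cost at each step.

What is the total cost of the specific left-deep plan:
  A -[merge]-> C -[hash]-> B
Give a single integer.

17700

step 1: scan A: cost=500, card=500
step 2: join C via merge
    card(P join C) = 500*400/(25) = 8000
    cost = 500 + 500*9 + 400*9 + 500 + 400 = 9500
step 3: join B via hash
    card(P join B) = 8000*20/(20) = 8000
    cost = 9500 + 2*20*5 + 8000 = 17700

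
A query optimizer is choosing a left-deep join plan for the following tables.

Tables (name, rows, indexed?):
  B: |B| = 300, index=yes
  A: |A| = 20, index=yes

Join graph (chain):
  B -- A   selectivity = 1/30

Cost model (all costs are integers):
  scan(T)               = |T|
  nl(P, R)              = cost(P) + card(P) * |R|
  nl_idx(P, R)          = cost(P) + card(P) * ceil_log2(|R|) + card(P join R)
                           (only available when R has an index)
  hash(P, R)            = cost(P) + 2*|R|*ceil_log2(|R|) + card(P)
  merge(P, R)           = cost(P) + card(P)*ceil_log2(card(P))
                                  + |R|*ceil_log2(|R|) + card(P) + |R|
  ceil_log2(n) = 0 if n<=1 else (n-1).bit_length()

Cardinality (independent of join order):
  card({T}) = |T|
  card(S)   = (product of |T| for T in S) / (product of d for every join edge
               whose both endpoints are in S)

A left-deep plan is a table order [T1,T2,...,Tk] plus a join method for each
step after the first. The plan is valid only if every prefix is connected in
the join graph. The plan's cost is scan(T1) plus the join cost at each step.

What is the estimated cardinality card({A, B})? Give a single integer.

200

Tables in S: A(20), B(300)
Edges inside S: B-A(d=30)
numerator = 20 * 300 = 6000
denominator = 30 = 30
card(S) = 6000 / 30 = 200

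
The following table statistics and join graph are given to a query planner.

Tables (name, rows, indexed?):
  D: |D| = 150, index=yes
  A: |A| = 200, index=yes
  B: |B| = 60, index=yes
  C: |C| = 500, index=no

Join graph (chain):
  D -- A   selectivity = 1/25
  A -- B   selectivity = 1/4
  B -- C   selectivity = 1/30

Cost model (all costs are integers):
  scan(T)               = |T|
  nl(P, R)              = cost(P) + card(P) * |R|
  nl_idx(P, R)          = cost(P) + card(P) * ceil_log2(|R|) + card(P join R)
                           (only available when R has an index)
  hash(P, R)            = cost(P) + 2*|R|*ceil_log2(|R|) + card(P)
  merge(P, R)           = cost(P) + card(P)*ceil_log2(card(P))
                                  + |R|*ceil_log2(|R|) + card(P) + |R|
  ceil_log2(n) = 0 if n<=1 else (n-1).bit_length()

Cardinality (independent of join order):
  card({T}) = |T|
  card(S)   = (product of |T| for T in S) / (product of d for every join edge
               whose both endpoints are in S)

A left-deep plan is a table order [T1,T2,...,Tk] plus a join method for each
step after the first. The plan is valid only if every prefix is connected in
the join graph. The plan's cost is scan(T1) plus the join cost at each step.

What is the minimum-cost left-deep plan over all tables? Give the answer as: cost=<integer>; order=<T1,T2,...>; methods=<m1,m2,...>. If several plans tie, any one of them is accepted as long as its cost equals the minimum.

Selinger DP (subsets sized 1..n):
  {D}: scan cost=150, card=150
  {A}: scan cost=200, card=200
  {B}: scan cost=60, card=60
  {C}: scan cost=500, card=500
  {AD}: card=1200; try (A,nl_idx)→2550, (D,hash)→2800, (D,nl_idx)→3000, (A,merge)→3300, (D,merge)→3350, (A,hash)→3500 …(+2); best=2550 via (A,nl_idx)
  {AB}: card=3000; try (B,hash)→1120, (A,merge)→2280, (B,merge)→2420, (A,hash)→3320, (A,nl_idx)→3540, (B,nl_idx)→4400 …(+2); best=1120 via (B,hash)
  {BC}: card=1000; try (B,hash)→1720, (B,nl_idx)→4500, (C,merge)→5480, (B,merge)→5920, (C,hash)→9120, (C,nl)→30060 …(+1); best=1720 via (B,hash)
  {ABD}: card=18000; try (B,hash)→4470, (D,hash)→6520, (B,merge)→17370, (B,nl_idx)→27750, (D,merge)→41470, (D,nl_idx)→43120 …(+2); best=4470 via (B,hash)
  {ABC}: card=50000; try (A,hash)→5920, (C,hash)→13120, (A,merge)→14520, (C,merge)→45120, (A,nl_idx)→59720, (A,nl)→201720 …(+1); best=5920 via (A,hash)
  {ABCD}: card=300000; try (C,hash)→31470, (D,hash)→58320, (C,merge)→297470, (D,nl_idx)→705920, (D,merge)→857270, (D,nl)→7505920 …(+1); best=31470 via (C,hash)

cost=31470; order=D,A,B,C; methods=nl_idx,hash,hash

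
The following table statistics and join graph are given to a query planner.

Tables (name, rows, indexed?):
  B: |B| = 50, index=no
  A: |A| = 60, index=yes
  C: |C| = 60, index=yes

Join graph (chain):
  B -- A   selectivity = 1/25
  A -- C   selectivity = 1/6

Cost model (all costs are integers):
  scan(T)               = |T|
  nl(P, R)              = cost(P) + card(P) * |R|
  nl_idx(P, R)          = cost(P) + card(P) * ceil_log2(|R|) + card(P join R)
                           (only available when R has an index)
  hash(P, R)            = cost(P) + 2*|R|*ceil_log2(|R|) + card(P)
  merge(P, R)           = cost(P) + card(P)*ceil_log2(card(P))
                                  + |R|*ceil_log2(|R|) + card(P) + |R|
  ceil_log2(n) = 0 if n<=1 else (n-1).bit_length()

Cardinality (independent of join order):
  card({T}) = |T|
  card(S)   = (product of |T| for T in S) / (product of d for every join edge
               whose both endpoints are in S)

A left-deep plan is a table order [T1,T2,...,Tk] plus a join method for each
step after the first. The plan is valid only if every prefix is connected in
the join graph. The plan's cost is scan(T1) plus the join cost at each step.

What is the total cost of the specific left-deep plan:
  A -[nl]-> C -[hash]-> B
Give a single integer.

4860

step 1: scan A: cost=60, card=60
step 2: join C via nl
    card(P join C) = 60*60/(6) = 600
    cost = 60 + 60*60 = 3660
step 3: join B via hash
    card(P join B) = 600*50/(25) = 1200
    cost = 3660 + 2*50*6 + 600 = 4860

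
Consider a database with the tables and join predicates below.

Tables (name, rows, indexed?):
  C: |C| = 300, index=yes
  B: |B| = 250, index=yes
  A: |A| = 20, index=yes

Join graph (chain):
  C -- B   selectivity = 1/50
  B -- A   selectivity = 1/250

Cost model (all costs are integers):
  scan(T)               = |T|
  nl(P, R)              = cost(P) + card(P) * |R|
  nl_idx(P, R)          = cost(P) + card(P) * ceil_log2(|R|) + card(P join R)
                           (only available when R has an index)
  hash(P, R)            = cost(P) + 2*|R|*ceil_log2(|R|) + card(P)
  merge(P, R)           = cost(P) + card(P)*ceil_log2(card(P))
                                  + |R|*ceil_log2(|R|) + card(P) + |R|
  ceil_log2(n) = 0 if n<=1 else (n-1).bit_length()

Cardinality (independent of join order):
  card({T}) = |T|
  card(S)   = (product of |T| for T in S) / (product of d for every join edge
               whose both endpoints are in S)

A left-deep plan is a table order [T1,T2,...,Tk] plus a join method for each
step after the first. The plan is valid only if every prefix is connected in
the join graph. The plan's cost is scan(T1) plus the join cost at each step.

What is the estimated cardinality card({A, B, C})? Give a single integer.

120

Tables in S: A(20), B(250), C(300)
Edges inside S: C-B(d=50), B-A(d=250)
numerator = 20 * 250 * 300 = 1500000
denominator = 50 * 250 = 12500
card(S) = 1500000 / 12500 = 120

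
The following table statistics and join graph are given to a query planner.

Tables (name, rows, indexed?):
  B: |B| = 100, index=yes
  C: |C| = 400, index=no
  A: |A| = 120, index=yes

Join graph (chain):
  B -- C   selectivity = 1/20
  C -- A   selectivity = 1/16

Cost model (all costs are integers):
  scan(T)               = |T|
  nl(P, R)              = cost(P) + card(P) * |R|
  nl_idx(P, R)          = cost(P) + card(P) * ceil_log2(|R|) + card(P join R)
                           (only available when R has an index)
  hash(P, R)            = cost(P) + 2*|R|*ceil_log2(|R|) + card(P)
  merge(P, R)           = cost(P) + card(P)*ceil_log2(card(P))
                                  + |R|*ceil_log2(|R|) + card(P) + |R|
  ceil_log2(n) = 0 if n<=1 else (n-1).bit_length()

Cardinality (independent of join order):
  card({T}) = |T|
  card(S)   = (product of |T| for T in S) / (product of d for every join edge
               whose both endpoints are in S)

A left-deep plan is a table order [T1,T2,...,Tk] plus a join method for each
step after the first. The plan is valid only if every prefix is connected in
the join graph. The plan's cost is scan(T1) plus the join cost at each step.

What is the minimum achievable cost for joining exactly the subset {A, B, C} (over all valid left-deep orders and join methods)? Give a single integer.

5880

Selinger DP over subsets of {A,B,C}:
  {B}: scan cost=100, card=100
  {C}: scan cost=400, card=400
  {A}: scan cost=120, card=120
  {BC}: card=2000; try (B,hash)→2200, (C,merge)→4900, (B,merge)→5200, (B,nl_idx)→5200, (C,hash)→7400, (C,nl)→40100 …(+1); best=2200 via (B,hash)
  {AC}: card=3000; try (A,hash)→2480, (C,merge)→5080, (A,merge)→5360, (A,nl_idx)→6200, (C,hash)→7440, (C,nl)→48120 …(+1); best=2480 via (A,hash)
  {ABC}: card=15000; try (A,hash)→5880, (B,hash)→6880, (A,merge)→27160, (A,nl_idx)→31200, (B,nl_idx)→38480, (B,merge)→42280 …(+2); best=5880 via (A,hash)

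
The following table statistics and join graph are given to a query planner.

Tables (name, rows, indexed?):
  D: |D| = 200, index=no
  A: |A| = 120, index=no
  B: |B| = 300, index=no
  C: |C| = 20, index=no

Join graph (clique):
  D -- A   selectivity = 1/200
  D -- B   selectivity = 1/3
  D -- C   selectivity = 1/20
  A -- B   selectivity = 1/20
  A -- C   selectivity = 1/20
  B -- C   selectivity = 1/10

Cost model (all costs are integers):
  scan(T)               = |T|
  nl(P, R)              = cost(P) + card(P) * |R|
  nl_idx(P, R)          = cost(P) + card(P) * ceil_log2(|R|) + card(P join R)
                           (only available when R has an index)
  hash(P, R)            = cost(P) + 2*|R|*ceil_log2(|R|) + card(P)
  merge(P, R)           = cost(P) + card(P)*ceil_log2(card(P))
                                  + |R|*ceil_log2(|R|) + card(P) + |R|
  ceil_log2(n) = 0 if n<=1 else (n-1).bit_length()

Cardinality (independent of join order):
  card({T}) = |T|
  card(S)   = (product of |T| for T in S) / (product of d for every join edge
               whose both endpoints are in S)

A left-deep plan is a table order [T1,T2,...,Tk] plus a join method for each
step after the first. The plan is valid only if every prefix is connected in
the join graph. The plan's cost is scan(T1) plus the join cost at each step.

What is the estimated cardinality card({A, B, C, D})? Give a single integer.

Tables in S: A(120), B(300), C(20), D(200)
Edges inside S: D-A(d=200), D-B(d=3), D-C(d=20), A-B(d=20), A-C(d=20), B-C(d=10)
numerator = 120 * 300 * 20 * 200 = 144000000
denominator = 200 * 3 * 20 * 20 * 20 * 10 = 48000000
card(S) = 144000000 / 48000000 = 3

3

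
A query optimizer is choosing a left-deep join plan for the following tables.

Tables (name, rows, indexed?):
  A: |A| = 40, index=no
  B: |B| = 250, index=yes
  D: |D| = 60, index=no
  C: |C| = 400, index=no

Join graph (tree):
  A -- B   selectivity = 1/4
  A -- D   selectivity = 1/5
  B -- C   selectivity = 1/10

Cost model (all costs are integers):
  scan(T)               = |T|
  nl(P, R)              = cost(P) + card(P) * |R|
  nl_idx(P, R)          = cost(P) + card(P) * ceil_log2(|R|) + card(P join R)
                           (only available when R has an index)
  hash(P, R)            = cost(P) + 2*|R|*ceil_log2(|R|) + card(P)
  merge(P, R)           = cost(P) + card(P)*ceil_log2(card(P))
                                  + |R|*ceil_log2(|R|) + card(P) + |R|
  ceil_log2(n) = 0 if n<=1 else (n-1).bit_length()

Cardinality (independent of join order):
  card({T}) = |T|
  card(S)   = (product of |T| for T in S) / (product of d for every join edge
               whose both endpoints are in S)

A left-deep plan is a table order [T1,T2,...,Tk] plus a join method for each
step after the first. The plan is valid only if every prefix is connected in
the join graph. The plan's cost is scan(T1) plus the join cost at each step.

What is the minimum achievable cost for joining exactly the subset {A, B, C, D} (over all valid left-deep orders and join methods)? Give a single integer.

Selinger DP over subsets of {A,B,C,D}:
  {A}: scan cost=40, card=40
  {B}: scan cost=250, card=250
  {D}: scan cost=60, card=60
  {C}: scan cost=400, card=400
  {AB}: card=2500; try (A,hash)→980, (B,merge)→2570, (A,merge)→2780, (B,nl_idx)→2860, (B,hash)→4080, (B,nl)→10040 …(+1); best=980 via (A,hash)
  {AD}: card=480; try (A,hash)→600, (D,merge)→740, (A,merge)→760, (D,hash)→800, (D,nl)→2440, (A,nl)→2460; best=600 via (A,hash)
  {BC}: card=10000; try (B,hash)→4800, (C,merge)→6500, (B,merge)→6650, (C,hash)→7700, (B,nl_idx)→13600, (C,nl)→100250 …(+1); best=4800 via (B,hash)
  {ABD}: card=30000; try (D,hash)→4200, (B,hash)→5080, (B,merge)→7650, (D,merge)→33900, (B,nl_idx)→34440, (B,nl)→120600 …(+1); best=4200 via (D,hash)
  {ABC}: card=100000; try (C,hash)→10680, (A,hash)→15280, (C,merge)→37480, (A,merge)→155080, (A,nl)→404800, (C,nl)→1000980; best=10680 via (C,hash)
  {ABCD}: card=1200000; try (C,hash)→41400, (D,hash)→111400, (C,merge)→488200, (D,merge)→1811100, (D,nl)→6010680, (C,nl)→12004200; best=41400 via (C,hash)

41400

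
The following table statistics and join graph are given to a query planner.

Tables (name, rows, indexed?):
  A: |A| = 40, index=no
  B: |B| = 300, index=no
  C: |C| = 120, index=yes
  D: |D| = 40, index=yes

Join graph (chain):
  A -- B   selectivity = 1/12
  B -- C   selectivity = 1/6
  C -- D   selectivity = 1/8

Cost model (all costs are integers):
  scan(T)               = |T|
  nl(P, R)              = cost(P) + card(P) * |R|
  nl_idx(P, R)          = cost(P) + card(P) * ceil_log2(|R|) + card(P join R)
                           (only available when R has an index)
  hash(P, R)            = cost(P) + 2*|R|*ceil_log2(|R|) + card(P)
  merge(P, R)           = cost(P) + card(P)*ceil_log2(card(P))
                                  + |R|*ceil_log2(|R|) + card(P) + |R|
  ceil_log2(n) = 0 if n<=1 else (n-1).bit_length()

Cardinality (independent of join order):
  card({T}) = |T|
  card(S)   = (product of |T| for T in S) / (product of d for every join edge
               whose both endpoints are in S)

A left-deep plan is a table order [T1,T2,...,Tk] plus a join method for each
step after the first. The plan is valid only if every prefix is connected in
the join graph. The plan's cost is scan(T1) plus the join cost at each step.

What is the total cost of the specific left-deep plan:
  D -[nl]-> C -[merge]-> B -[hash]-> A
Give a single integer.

44920

step 1: scan D: cost=40, card=40
step 2: join C via nl
    card(P join C) = 40*120/(8) = 600
    cost = 40 + 40*120 = 4840
step 3: join B via merge
    card(P join B) = 600*300/(6) = 30000
    cost = 4840 + 600*10 + 300*9 + 600 + 300 = 14440
step 4: join A via hash
    card(P join A) = 30000*40/(12) = 100000
    cost = 14440 + 2*40*6 + 30000 = 44920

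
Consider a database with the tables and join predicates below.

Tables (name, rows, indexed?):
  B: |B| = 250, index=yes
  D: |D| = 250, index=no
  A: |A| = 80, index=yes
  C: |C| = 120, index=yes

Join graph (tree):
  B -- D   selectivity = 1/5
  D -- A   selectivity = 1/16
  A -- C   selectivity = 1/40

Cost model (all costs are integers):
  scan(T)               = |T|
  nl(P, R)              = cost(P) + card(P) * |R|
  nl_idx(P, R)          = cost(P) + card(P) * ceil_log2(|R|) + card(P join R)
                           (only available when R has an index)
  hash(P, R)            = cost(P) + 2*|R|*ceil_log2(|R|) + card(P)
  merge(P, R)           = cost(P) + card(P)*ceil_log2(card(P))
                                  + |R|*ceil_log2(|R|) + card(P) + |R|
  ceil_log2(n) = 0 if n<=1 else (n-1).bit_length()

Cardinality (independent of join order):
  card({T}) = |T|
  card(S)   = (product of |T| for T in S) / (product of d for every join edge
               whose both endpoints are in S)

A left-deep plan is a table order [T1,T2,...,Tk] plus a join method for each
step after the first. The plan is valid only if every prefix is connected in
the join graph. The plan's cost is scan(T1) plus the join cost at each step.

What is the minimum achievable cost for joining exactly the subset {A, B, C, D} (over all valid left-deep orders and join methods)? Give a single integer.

12300

Selinger DP over subsets of {A,B,C,D}:
  {B}: scan cost=250, card=250
  {D}: scan cost=250, card=250
  {A}: scan cost=80, card=80
  {C}: scan cost=120, card=120
  {BD}: card=12500; try (D,hash)→4500, (B,hash)→4500, (D,merge)→4750, (B,merge)→4750, (B,nl_idx)→14750, (D,nl)→62750 …(+1); best=4500 via (D,hash)
  {AD}: card=1250; try (A,hash)→1620, (D,merge)→2970, (A,merge)→3140, (A,nl_idx)→3250, (D,hash)→4160, (D,nl)→20080 …(+1); best=1620 via (A,hash)
  {AC}: card=240; try (C,nl_idx)→880, (A,nl_idx)→1200, (A,hash)→1360, (C,merge)→1680, (A,merge)→1720, (C,hash)→1840 …(+2); best=880 via (C,nl_idx)
  {ABD}: card=62500; try (B,hash)→6870, (A,hash)→18120, (B,merge)→18870, (B,nl_idx)→74120, (A,nl_idx)→154500, (A,merge)→192640 …(+2); best=6870 via (B,hash)
  {ACD}: card=3750; try (C,hash)→4550, (D,hash)→5120, (D,merge)→5290, (C,nl_idx)→14120, (C,merge)→17580, (D,nl)→60880 …(+1); best=4550 via (C,hash)
  {ABCD}: card=187500; try (B,hash)→12300, (B,merge)→55550, (C,hash)→71050, (B,nl_idx)→222050, (C,nl_idx)→631870, (B,nl)→942050 …(+2); best=12300 via (B,hash)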